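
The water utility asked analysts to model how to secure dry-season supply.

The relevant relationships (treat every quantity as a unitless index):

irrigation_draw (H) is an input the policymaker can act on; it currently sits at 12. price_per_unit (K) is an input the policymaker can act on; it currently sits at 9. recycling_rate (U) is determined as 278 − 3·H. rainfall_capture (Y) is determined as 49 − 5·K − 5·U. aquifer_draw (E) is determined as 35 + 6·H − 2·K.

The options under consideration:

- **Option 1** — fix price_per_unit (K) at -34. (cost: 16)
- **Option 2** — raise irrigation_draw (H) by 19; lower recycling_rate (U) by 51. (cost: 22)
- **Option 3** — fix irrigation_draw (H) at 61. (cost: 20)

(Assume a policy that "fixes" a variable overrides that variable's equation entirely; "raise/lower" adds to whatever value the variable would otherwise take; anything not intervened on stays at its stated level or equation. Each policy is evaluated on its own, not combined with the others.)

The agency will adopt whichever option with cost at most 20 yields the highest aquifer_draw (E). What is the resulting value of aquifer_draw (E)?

Option 1 (K := -34):
  H = 12
  K = -34
  E = 35 + 6·12 − 2·(-34) = 175
Option 3 (H := 61):
  H = 61
  K = 9
  E = 35 + 6·61 − 2·9 = 383
Comparing — Option 1: E=175, Option 3: E=383. Highest is 383 (Option 3).

383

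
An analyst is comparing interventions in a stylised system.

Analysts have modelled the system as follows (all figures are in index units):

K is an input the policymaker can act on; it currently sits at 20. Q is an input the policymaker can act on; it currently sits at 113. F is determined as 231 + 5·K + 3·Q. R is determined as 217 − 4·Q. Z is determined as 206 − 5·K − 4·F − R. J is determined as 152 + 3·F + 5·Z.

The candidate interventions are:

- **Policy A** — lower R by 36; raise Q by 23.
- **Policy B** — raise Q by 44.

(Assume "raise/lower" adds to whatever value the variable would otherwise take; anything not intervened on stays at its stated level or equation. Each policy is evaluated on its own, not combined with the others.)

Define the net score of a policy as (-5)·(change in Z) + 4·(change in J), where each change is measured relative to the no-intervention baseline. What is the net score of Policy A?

Baseline:
  K = 20
  Q = 113
  F = 231 + 5·20 + 3·113 = 670
  R = 217 − 4·113 = -235
  Z = 206 − 5·20 − 4·670 − (-235) = -2339
  J = 152 + 3·670 + 5·(-2339) = -9533
Policy A (R − 36, Q + 23):
  K = 20
  Q = 113 + 23 = 136
  F = 231 + 5·20 + 3·136 = 739
  R = 217 − 4·136 (−36 from intervention) = -363
  Z = 206 − 5·20 − 4·739 − (-363) = -2487
  J = 152 + 3·739 + 5·(-2487) = -10066
ΔZ = -2487 − (-2339) = -148; ΔJ = -10066 − (-9533) = -533
Score = (-5)·(-148) + 4·(-533) = -1392

-1392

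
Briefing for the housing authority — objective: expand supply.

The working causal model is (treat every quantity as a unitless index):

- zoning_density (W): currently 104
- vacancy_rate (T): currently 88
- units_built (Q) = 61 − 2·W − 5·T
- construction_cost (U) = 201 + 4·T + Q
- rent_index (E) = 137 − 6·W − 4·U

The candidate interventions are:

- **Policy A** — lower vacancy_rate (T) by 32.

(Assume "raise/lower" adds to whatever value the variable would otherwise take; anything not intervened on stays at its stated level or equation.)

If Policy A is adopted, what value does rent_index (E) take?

-479

Policy A (T − 32):
  W = 104
  T = 88 − 32 = 56
  Q = 61 − 2·104 − 5·56 = -427
  U = 201 + 4·56 + (-427) = -2
  E = 137 − 6·104 − 4·(-2) = -479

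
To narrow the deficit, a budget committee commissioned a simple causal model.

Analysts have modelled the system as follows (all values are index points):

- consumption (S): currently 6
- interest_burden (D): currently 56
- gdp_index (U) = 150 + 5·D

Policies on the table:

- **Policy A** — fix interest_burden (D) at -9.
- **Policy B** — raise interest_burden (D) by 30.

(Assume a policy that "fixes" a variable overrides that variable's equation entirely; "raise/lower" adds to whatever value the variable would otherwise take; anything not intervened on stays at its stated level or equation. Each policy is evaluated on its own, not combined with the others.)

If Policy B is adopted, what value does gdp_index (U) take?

580

Policy B (D + 30):
  D = 56 + 30 = 86
  U = 150 + 5·86 = 580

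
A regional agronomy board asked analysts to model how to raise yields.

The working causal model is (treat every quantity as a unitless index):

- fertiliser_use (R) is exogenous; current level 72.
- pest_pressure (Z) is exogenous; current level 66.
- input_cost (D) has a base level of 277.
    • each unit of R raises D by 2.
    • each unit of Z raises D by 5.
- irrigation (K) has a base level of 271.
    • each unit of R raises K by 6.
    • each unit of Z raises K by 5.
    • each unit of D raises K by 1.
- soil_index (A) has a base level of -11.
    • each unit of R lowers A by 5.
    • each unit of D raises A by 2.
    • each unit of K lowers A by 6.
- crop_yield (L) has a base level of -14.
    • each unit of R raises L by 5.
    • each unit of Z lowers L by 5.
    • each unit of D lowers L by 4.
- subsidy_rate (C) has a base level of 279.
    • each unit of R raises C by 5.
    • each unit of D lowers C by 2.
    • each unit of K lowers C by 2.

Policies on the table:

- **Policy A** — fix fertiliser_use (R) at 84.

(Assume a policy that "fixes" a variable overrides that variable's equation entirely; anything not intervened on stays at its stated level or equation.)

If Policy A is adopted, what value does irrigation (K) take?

1880

Policy A (R := 84):
  R = 84
  Z = 66
  D = 277 + 2·84 + 5·66 = 775
  K = 271 + 6·84 + 5·66 + 775 = 1880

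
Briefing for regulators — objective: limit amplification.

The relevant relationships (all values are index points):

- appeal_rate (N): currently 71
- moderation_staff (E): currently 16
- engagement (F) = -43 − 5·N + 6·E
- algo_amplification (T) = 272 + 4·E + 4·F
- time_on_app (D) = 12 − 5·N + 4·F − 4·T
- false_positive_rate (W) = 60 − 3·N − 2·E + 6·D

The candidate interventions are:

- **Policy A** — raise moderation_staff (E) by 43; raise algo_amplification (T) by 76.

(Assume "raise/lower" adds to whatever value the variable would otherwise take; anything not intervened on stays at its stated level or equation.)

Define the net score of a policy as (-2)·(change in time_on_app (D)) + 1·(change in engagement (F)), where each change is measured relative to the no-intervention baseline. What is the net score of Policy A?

8434

Baseline:
  N = 71
  E = 16
  F = -43 − 5·71 + 6·16 = -302
  T = 272 + 4·16 + 4·(-302) = -872
  D = 12 − 5·71 + 4·(-302) − 4·(-872) = 1937
Policy A (E + 43, T + 76):
  N = 71
  E = 16 + 43 = 59
  F = -43 − 5·71 + 6·59 = -44
  T = 272 + 4·59 + 4·(-44) (+76 from intervention) = 408
  D = 12 − 5·71 + 4·(-44) − 4·408 = -2151
ΔD = -2151 − 1937 = -4088; ΔF = -44 − (-302) = 258
Score = (-2)·(-4088) + 1·258 = 8434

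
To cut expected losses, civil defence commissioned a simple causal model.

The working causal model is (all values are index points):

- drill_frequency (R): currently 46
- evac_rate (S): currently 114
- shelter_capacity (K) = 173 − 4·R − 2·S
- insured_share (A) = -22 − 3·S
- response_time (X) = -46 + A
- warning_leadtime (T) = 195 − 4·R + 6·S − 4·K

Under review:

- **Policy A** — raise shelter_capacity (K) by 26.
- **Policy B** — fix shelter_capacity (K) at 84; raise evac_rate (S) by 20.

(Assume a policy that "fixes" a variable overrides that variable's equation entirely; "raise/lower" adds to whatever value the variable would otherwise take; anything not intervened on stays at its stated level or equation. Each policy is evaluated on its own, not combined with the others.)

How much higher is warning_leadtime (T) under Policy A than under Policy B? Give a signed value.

Policy A (K + 26):
  R = 46
  S = 114
  K = 173 − 4·46 − 2·114 (+26 from intervention) = -213
  T = 195 − 4·46 + 6·114 − 4·(-213) = 1547
Policy B (K := 84, S + 20):
  R = 46
  S = 114 + 20 = 134
  K = 84
  T = 195 − 4·46 + 6·134 − 4·84 = 479
T: 1547 − 479 = 1068

1068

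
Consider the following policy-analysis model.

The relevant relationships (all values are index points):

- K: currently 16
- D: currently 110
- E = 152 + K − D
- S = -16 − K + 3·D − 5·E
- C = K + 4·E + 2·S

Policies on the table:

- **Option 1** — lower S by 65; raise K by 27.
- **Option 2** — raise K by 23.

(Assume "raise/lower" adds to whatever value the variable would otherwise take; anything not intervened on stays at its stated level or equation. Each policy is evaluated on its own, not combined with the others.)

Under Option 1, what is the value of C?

Option 1 (S − 65, K + 27):
  K = 16 + 27 = 43
  D = 110
  E = 152 + 43 − 110 = 85
  S = -16 − 43 + 3·110 − 5·85 (−65 from intervention) = -219
  C = 0 + 43 + 4·85 + 2·(-219) = -55

-55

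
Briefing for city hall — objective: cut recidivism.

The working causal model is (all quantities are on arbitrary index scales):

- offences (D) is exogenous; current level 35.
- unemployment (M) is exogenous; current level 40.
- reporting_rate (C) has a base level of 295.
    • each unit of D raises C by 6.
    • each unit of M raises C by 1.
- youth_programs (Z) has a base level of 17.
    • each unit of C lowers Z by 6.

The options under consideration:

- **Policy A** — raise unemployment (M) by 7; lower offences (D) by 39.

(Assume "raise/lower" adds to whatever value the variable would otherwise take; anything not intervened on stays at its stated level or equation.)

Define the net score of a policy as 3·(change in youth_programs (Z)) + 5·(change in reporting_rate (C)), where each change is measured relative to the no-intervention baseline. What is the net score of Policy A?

Baseline:
  D = 35
  M = 40
  C = 295 + 6·35 + 40 = 545
  Z = 17 − 6·545 = -3253
Policy A (M + 7, D − 39):
  D = 35 − 39 = -4
  M = 40 + 7 = 47
  C = 295 + 6·(-4) + 47 = 318
  Z = 17 − 6·318 = -1891
ΔZ = -1891 − (-3253) = 1362; ΔC = 318 − 545 = -227
Score = 3·1362 + 5·(-227) = 2951

2951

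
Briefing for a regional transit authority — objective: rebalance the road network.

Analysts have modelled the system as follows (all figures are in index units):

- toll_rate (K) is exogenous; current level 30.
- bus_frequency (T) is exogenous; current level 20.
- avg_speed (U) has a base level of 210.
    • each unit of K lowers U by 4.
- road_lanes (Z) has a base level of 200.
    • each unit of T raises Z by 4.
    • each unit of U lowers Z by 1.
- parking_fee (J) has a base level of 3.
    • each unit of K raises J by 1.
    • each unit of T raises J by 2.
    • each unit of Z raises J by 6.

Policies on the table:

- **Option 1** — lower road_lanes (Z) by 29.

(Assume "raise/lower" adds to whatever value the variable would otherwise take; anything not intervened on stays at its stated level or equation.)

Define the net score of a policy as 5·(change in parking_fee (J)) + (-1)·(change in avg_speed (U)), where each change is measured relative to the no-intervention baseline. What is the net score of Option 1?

Baseline:
  K = 30
  T = 20
  U = 210 − 4·30 = 90
  Z = 200 + 4·20 − 90 = 190
  J = 3 + 30 + 2·20 + 6·190 = 1213
Option 1 (Z − 29):
  K = 30
  T = 20
  U = 210 − 4·30 = 90
  Z = 200 + 4·20 − 90 (−29 from intervention) = 161
  J = 3 + 30 + 2·20 + 6·161 = 1039
ΔJ = 1039 − 1213 = -174; ΔU = 90 − 90 = 0
Score = 5·(-174) + (-1)·0 = -870

-870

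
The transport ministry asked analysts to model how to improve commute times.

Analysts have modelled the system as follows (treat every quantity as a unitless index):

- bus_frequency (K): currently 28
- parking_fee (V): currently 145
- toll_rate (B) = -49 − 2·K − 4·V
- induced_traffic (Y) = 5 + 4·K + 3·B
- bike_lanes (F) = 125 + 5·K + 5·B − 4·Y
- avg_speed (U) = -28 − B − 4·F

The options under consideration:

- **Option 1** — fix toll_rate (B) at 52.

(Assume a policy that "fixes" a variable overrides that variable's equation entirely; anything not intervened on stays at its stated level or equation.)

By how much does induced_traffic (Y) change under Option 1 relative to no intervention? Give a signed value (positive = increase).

Baseline:
  K = 28
  V = 145
  B = -49 − 2·28 − 4·145 = -685
  Y = 5 + 4·28 + 3·(-685) = -1938
Option 1 (B := 52):
  K = 28
  V = 145
  B = 52
  Y = 5 + 4·28 + 3·52 = 273
Change in Y: 273 − (-1938) = 2211

2211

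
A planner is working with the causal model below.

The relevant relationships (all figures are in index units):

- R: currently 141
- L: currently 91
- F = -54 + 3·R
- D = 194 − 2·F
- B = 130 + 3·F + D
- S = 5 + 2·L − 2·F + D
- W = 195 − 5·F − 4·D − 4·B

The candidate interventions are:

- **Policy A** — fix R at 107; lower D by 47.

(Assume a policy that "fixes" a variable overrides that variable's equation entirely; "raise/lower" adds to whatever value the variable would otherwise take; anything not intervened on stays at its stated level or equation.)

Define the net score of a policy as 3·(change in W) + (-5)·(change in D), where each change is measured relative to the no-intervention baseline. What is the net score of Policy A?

649

Baseline:
  R = 141
  F = -54 + 3·141 = 369
  D = 194 − 2·369 = -544
  B = 130 + 3·369 + (-544) = 693
  W = 195 − 5·369 − 4·(-544) − 4·693 = -2246
Policy A (R := 107, D − 47):
  R = 107
  F = -54 + 3·107 = 267
  D = 194 − 2·267 (−47 from intervention) = -387
  B = 130 + 3·267 + (-387) = 544
  W = 195 − 5·267 − 4·(-387) − 4·544 = -1768
ΔW = -1768 − (-2246) = 478; ΔD = -387 − (-544) = 157
Score = 3·478 + (-5)·157 = 649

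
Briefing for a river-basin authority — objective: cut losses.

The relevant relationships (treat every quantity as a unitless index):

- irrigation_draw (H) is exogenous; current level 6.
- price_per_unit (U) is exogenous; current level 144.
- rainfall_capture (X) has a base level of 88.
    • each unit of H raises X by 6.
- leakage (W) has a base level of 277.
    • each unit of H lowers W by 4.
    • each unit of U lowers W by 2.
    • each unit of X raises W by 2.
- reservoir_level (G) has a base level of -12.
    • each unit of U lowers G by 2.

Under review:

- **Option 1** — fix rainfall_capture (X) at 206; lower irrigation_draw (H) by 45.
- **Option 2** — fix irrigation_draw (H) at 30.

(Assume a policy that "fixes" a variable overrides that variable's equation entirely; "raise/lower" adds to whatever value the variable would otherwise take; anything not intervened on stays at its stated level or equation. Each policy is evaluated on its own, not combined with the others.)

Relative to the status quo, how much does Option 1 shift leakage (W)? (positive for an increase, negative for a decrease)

Baseline:
  H = 6
  U = 144
  X = 88 + 6·6 = 124
  W = 277 − 4·6 − 2·144 + 2·124 = 213
Option 1 (X := 206, H − 45):
  H = 6 − 45 = -39
  U = 144
  X = 206
  W = 277 − 4·(-39) − 2·144 + 2·206 = 557
Change in W: 557 − 213 = 344

344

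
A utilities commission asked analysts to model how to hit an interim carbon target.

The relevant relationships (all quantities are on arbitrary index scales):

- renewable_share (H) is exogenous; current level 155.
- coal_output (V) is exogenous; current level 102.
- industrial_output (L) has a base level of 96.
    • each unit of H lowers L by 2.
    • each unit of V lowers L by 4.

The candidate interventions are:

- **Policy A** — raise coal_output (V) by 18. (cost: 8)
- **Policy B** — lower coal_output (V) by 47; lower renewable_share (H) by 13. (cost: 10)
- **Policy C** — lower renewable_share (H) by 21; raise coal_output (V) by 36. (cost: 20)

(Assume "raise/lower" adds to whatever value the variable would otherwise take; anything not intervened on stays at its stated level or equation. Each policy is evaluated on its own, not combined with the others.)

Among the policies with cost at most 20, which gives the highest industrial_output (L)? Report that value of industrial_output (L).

Policy A (V + 18):
  H = 155
  V = 102 + 18 = 120
  L = 96 − 2·155 − 4·120 = -694
Policy B (V − 47, H − 13):
  H = 155 − 13 = 142
  V = 102 − 47 = 55
  L = 96 − 2·142 − 4·55 = -408
Policy C (H − 21, V + 36):
  H = 155 − 21 = 134
  V = 102 + 36 = 138
  L = 96 − 2·134 − 4·138 = -724
Comparing — Policy A: L=-694, Policy B: L=-408, Policy C: L=-724. Highest is -408 (Policy B).

-408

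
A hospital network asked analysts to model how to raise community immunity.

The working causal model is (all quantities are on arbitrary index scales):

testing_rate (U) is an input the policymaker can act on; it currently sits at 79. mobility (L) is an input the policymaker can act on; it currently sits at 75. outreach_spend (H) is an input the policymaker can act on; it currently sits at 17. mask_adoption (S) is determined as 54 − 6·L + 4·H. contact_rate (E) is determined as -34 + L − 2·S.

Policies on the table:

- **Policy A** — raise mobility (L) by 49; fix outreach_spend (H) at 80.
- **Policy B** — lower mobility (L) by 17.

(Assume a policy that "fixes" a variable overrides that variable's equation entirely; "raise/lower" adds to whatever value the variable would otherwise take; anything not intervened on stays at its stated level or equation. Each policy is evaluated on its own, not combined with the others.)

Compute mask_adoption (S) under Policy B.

Policy B (L − 17):
  L = 75 − 17 = 58
  H = 17
  S = 54 − 6·58 + 4·17 = -226

-226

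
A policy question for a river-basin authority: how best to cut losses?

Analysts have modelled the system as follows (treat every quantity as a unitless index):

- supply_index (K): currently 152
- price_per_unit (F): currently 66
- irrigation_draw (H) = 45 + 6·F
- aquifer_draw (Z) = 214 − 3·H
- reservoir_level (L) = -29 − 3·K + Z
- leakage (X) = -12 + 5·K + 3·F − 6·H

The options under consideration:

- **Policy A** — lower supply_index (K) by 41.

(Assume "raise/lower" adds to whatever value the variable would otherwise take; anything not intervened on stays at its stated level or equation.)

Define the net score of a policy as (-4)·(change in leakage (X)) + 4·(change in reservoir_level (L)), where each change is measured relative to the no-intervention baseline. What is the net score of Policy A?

Baseline:
  K = 152
  F = 66
  H = 45 + 6·66 = 441
  Z = 214 − 3·441 = -1109
  L = -29 − 3·152 + (-1109) = -1594
  X = -12 + 5·152 + 3·66 − 6·441 = -1700
Policy A (K − 41):
  K = 152 − 41 = 111
  F = 66
  H = 45 + 6·66 = 441
  Z = 214 − 3·441 = -1109
  L = -29 − 3·111 + (-1109) = -1471
  X = -12 + 5·111 + 3·66 − 6·441 = -1905
ΔX = -1905 − (-1700) = -205; ΔL = -1471 − (-1594) = 123
Score = (-4)·(-205) + 4·123 = 1312

1312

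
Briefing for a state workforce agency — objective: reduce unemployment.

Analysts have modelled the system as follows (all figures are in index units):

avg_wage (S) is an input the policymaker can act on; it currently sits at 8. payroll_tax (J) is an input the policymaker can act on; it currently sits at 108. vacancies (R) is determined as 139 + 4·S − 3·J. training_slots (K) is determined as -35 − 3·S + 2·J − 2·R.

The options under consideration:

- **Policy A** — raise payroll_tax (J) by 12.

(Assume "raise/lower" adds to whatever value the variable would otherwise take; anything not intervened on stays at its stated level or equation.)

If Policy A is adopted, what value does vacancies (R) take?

Policy A (J + 12):
  S = 8
  J = 108 + 12 = 120
  R = 139 + 4·8 − 3·120 = -189

-189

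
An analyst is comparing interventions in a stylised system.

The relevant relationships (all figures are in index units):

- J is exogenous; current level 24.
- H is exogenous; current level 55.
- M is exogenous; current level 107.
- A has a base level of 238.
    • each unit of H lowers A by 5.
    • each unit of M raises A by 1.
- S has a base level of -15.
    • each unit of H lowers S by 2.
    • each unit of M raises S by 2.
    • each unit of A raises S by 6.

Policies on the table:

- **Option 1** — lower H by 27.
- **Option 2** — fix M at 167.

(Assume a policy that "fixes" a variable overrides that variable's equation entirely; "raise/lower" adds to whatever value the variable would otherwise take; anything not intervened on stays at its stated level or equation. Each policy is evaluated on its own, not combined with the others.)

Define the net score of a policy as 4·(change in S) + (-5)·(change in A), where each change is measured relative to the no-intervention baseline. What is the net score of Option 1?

2781

Baseline:
  H = 55
  M = 107
  A = 238 − 5·55 + 107 = 70
  S = -15 − 2·55 + 2·107 + 6·70 = 509
Option 1 (H − 27):
  H = 55 − 27 = 28
  M = 107
  A = 238 − 5·28 + 107 = 205
  S = -15 − 2·28 + 2·107 + 6·205 = 1373
ΔS = 1373 − 509 = 864; ΔA = 205 − 70 = 135
Score = 4·864 + (-5)·135 = 2781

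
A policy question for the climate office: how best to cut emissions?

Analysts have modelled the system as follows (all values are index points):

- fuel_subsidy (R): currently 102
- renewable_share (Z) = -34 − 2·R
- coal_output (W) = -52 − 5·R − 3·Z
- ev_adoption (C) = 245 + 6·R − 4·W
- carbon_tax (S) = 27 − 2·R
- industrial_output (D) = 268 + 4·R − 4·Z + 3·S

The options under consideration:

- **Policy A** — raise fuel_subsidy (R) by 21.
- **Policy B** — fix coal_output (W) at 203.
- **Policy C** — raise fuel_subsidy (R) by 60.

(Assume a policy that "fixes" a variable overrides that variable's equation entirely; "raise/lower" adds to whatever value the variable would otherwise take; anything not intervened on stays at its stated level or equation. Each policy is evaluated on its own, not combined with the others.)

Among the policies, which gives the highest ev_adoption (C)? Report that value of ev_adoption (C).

369

Policy A (R + 21):
  R = 102 + 21 = 123
  Z = -34 − 2·123 = -280
  W = -52 − 5·123 − 3·(-280) = 173
  C = 245 + 6·123 − 4·173 = 291
Policy B (W := 203):
  R = 102
  Z = -34 − 2·102 = -238
  W = 203
  C = 245 + 6·102 − 4·203 = 45
Policy C (R + 60):
  R = 102 + 60 = 162
  Z = -34 − 2·162 = -358
  W = -52 − 5·162 − 3·(-358) = 212
  C = 245 + 6·162 − 4·212 = 369
Comparing — Policy A: C=291, Policy B: C=45, Policy C: C=369. Highest is 369 (Policy C).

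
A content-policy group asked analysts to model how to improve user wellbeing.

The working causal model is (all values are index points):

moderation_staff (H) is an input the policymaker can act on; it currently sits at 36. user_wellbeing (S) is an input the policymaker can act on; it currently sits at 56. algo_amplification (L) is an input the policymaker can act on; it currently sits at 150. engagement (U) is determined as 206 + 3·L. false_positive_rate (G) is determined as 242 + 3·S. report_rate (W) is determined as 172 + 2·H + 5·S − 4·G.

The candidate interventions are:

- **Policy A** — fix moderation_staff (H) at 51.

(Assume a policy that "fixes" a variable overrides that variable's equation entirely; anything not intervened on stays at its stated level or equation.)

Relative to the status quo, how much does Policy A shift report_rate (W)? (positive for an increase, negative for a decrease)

Baseline:
  H = 36
  S = 56
  G = 242 + 3·56 = 410
  W = 172 + 2·36 + 5·56 − 4·410 = -1116
Policy A (H := 51):
  H = 51
  S = 56
  G = 242 + 3·56 = 410
  W = 172 + 2·51 + 5·56 − 4·410 = -1086
Change in W: -1086 − (-1116) = 30

30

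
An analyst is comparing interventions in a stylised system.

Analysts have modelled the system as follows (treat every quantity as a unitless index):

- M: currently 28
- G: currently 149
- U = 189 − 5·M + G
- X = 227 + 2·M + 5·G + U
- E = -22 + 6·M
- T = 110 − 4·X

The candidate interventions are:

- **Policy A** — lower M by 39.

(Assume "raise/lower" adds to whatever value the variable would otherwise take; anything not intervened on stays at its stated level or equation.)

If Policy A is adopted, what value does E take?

Policy A (M − 39):
  M = 28 − 39 = -11
  E = -22 + 6·(-11) = -88

-88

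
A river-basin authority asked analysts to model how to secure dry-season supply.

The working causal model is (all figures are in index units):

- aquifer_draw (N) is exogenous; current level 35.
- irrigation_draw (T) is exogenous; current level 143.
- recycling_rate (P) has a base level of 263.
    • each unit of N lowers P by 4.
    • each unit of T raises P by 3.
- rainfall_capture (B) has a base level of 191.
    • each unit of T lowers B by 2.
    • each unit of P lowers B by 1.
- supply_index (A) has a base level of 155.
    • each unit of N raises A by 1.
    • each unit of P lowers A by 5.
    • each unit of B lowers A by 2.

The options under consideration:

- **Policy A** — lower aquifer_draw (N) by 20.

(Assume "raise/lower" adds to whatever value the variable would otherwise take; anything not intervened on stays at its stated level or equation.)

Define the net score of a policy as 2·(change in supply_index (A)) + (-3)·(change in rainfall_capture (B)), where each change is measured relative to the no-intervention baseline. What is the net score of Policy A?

-280

Baseline:
  N = 35
  T = 143
  P = 263 − 4·35 + 3·143 = 552
  B = 191 − 2·143 − 552 = -647
  A = 155 + 35 − 5·552 − 2·(-647) = -1276
Policy A (N − 20):
  N = 35 − 20 = 15
  T = 143
  P = 263 − 4·15 + 3·143 = 632
  B = 191 − 2·143 − 632 = -727
  A = 155 + 15 − 5·632 − 2·(-727) = -1536
ΔA = -1536 − (-1276) = -260; ΔB = -727 − (-647) = -80
Score = 2·(-260) + (-3)·(-80) = -280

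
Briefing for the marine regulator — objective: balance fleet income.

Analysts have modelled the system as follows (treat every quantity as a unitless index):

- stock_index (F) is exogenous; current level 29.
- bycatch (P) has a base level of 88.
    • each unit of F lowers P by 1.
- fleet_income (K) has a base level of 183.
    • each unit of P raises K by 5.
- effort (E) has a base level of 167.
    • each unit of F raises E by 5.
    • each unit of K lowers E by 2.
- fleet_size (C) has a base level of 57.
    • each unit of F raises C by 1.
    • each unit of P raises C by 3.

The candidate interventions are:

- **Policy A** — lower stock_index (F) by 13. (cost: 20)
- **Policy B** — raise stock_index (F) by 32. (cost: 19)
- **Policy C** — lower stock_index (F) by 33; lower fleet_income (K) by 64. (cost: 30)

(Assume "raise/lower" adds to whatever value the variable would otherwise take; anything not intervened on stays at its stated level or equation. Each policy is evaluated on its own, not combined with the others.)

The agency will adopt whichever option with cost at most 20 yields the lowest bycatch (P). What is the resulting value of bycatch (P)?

27

Policy A (F − 13):
  F = 29 − 13 = 16
  P = 88 − 16 = 72
Policy B (F + 32):
  F = 29 + 32 = 61
  P = 88 − 61 = 27
Comparing — Policy A: P=72, Policy B: P=27. Lowest is 27 (Policy B).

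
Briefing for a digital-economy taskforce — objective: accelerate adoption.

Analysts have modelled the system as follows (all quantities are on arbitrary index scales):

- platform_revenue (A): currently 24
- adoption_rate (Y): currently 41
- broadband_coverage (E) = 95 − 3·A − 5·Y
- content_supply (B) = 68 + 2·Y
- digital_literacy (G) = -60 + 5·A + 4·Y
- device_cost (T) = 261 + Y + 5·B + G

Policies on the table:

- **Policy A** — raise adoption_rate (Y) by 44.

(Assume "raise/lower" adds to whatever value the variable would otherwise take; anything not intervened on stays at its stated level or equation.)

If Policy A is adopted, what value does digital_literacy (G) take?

400

Policy A (Y + 44):
  A = 24
  Y = 41 + 44 = 85
  G = -60 + 5·24 + 4·85 = 400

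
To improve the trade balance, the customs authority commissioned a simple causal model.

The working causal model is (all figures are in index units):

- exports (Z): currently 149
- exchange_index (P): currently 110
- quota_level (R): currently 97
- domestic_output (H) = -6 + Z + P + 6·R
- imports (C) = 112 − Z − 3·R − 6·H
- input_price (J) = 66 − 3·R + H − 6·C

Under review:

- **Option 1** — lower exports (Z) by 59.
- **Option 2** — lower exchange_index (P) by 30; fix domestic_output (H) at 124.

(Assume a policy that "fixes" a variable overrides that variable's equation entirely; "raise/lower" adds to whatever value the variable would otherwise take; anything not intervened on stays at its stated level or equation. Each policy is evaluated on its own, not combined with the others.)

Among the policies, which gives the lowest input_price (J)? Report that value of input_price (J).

Option 1 (Z − 59):
  Z = 149 − 59 = 90
  P = 110
  R = 97
  H = -6 + 90 + 110 + 6·97 = 776
  C = 112 − 90 − 3·97 − 6·776 = -4925
  J = 66 − 3·97 + 776 − 6·(-4925) = 30101
Option 2 (P − 30, H := 124):
  Z = 149
  P = 110 − 30 = 80
  R = 97
  H = 124
  C = 112 − 149 − 3·97 − 6·124 = -1072
  J = 66 − 3·97 + 124 − 6·(-1072) = 6331
Comparing — Option 1: J=30101, Option 2: J=6331. Lowest is 6331 (Option 2).

6331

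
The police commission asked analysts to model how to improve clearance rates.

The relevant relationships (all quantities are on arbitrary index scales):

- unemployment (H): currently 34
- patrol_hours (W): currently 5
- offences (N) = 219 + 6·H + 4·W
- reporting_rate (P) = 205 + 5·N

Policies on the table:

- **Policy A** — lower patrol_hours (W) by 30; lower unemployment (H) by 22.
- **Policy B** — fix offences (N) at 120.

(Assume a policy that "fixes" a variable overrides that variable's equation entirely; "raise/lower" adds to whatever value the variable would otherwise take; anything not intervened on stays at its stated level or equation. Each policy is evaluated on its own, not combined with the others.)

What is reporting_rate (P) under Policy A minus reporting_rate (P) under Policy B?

355

Policy A (W − 30, H − 22):
  H = 34 − 22 = 12
  W = 5 − 30 = -25
  N = 219 + 6·12 + 4·(-25) = 191
  P = 205 + 5·191 = 1160
Policy B (N := 120):
  H = 34
  W = 5
  N = 120
  P = 205 + 5·120 = 805
P: 1160 − 805 = 355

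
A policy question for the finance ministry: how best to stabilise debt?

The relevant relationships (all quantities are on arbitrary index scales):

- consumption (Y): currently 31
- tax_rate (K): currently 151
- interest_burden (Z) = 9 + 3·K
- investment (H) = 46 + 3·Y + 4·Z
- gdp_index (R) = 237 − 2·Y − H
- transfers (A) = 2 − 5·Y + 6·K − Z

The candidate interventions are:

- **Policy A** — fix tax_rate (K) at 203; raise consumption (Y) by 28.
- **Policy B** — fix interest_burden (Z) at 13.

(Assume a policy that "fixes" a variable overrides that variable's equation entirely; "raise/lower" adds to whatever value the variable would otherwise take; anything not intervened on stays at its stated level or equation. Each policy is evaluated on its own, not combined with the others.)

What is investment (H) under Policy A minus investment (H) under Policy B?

Policy A (K := 203, Y + 28):
  Y = 31 + 28 = 59
  K = 203
  Z = 9 + 3·203 = 618
  H = 46 + 3·59 + 4·618 = 2695
Policy B (Z := 13):
  Y = 31
  K = 151
  Z = 13
  H = 46 + 3·31 + 4·13 = 191
H: 2695 − 191 = 2504

2504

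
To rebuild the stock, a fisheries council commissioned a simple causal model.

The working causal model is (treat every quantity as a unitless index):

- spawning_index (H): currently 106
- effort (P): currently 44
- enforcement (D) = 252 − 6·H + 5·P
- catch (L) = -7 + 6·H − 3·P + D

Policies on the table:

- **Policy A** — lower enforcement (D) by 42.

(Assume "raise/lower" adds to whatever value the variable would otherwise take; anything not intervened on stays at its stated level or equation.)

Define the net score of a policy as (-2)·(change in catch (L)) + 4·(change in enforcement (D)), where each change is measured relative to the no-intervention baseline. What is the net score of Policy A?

-84

Baseline:
  H = 106
  P = 44
  D = 252 − 6·106 + 5·44 = -164
  L = -7 + 6·106 − 3·44 + (-164) = 333
Policy A (D − 42):
  H = 106
  P = 44
  D = 252 − 6·106 + 5·44 (−42 from intervention) = -206
  L = -7 + 6·106 − 3·44 + (-206) = 291
ΔL = 291 − 333 = -42; ΔD = -206 − (-164) = -42
Score = (-2)·(-42) + 4·(-42) = -84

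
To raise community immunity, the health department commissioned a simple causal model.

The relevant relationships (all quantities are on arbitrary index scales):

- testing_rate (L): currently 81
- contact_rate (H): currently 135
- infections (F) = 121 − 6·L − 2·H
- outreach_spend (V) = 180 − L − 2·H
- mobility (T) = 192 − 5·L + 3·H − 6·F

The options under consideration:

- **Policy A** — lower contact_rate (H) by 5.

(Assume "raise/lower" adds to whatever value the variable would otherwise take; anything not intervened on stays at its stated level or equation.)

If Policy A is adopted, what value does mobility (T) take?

Policy A (H − 5):
  L = 81
  H = 135 − 5 = 130
  F = 121 − 6·81 − 2·130 = -625
  T = 192 − 5·81 + 3·130 − 6·(-625) = 3927

3927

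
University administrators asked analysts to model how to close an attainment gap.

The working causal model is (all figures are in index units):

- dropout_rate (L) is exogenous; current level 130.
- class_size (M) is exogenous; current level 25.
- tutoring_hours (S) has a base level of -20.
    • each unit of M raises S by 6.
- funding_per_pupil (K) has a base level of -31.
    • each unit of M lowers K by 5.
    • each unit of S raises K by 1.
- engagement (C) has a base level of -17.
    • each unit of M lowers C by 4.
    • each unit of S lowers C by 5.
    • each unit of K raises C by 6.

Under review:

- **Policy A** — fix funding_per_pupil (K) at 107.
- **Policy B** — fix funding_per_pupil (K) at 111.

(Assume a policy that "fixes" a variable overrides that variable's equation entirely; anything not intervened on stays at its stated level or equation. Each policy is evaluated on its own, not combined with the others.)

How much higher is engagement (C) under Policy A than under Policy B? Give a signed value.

Policy A (K := 107):
  M = 25
  S = -20 + 6·25 = 130
  K = 107
  C = -17 − 4·25 − 5·130 + 6·107 = -125
Policy B (K := 111):
  M = 25
  S = -20 + 6·25 = 130
  K = 111
  C = -17 − 4·25 − 5·130 + 6·111 = -101
C: -125 − (-101) = -24

-24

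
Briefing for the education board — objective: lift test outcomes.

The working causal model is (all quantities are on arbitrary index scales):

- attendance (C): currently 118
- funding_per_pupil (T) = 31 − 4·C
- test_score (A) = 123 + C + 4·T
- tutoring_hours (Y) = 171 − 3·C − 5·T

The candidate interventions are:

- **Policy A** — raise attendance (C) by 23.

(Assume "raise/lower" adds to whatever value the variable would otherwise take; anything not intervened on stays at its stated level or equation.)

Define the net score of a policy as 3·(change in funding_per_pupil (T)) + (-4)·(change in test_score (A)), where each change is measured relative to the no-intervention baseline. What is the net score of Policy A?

1104

Baseline:
  C = 118
  T = 31 − 4·118 = -441
  A = 123 + 118 + 4·(-441) = -1523
Policy A (C + 23):
  C = 118 + 23 = 141
  T = 31 − 4·141 = -533
  A = 123 + 141 + 4·(-533) = -1868
ΔT = -533 − (-441) = -92; ΔA = -1868 − (-1523) = -345
Score = 3·(-92) + (-4)·(-345) = 1104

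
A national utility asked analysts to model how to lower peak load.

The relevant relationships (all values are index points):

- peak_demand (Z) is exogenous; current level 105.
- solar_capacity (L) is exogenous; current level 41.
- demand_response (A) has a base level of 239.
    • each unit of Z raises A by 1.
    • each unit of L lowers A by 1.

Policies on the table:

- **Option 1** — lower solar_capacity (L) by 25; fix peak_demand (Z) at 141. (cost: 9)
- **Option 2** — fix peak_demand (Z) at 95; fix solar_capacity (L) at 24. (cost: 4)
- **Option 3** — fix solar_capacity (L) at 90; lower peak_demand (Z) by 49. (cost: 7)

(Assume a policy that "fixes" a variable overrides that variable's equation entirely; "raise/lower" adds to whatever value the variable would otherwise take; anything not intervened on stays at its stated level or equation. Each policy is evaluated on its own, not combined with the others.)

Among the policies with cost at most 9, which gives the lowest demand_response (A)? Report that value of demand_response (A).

Option 1 (L − 25, Z := 141):
  Z = 141
  L = 41 − 25 = 16
  A = 239 + 141 − 16 = 364
Option 2 (Z := 95, L := 24):
  Z = 95
  L = 24
  A = 239 + 95 − 24 = 310
Option 3 (L := 90, Z − 49):
  Z = 105 − 49 = 56
  L = 90
  A = 239 + 56 − 90 = 205
Comparing — Option 1: A=364, Option 2: A=310, Option 3: A=205. Lowest is 205 (Option 3).

205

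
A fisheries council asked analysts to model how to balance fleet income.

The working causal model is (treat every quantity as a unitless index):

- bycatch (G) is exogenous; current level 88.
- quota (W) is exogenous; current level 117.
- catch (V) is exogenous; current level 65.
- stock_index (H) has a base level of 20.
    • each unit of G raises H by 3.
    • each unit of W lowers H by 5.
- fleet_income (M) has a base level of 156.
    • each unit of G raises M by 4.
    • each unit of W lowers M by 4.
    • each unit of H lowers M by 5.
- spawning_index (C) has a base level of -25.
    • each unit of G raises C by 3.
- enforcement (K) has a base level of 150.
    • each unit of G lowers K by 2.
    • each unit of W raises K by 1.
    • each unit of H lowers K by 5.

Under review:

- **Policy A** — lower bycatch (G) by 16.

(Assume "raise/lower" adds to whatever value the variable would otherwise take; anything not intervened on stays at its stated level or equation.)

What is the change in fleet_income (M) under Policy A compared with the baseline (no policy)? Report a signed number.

176

Baseline:
  G = 88
  W = 117
  H = 20 + 3·88 − 5·117 = -301
  M = 156 + 4·88 − 4·117 − 5·(-301) = 1545
Policy A (G − 16):
  G = 88 − 16 = 72
  W = 117
  H = 20 + 3·72 − 5·117 = -349
  M = 156 + 4·72 − 4·117 − 5·(-349) = 1721
Change in M: 1721 − 1545 = 176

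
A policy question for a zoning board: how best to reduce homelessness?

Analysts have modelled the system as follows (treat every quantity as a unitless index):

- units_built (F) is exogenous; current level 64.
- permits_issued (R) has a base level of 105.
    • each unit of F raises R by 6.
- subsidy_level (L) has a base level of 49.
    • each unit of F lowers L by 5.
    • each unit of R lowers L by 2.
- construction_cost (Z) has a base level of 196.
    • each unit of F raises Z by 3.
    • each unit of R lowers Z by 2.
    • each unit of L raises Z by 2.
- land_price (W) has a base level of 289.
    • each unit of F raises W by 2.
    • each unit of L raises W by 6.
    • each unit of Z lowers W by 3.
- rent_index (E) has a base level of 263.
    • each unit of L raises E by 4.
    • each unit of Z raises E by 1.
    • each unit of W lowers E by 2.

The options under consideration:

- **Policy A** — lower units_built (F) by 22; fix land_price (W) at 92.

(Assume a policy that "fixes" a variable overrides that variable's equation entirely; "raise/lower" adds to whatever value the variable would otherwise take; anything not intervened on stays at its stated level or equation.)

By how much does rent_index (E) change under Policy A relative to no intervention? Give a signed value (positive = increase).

Baseline:
  F = 64
  R = 105 + 6·64 = 489
  L = 49 − 5·64 − 2·489 = -1249
  Z = 196 + 3·64 − 2·489 + 2·(-1249) = -3088
  W = 289 + 2·64 + 6·(-1249) − 3·(-3088) = 2187
  E = 263 + 4·(-1249) + (-3088) − 2·2187 = -12195
Policy A (F − 22, W := 92):
  F = 64 − 22 = 42
  R = 105 + 6·42 = 357
  L = 49 − 5·42 − 2·357 = -875
  Z = 196 + 3·42 − 2·357 + 2·(-875) = -2142
  W = 92
  E = 263 + 4·(-875) + (-2142) − 2·92 = -5563
Change in E: -5563 − (-12195) = 6632

6632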